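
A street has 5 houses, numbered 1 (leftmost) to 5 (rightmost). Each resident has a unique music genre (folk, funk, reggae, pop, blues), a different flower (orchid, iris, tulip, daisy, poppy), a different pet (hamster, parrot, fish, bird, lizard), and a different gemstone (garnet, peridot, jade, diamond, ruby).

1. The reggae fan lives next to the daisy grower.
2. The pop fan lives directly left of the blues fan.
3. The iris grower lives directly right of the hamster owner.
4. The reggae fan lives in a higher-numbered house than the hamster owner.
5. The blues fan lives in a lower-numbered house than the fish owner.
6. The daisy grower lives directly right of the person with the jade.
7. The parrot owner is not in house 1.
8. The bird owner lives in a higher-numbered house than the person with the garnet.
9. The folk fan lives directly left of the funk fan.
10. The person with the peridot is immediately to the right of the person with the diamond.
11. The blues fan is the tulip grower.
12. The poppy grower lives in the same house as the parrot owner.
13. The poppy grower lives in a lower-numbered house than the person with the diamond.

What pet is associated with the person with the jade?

parrot

So house 1 gets orchid for flower.
The poppy grower is narrowed to house 2 or 3; consider each.
Placing it in house 2 leads to a contradiction, so it's in house 3.
From clue 12, the parrot owner must be in house 3.
Clue 13: the person with the diamond is in house 4.
House 5 flower: only iris fits.
House 5 gemstone: only peridot fits.
Clue 3 places the hamster owner in house 4.
From clue 4, the reggae fan must be in house 5.
House 1's pet must be lizard (nothing else left).
House 2 pet: only bird fits.
House 5's pet must be fish (nothing else left).
The daisy grower is in house 4 (clue 1).
From clue 6, the person with the jade must be in house 3.
From clue 8, the person with the garnet must be in house 1.
So house 2 gets tulip for flower.
The only gemstone still possible for house 2 is ruby.
Clue 11: the blues fan is in house 2.
The only music genre still possible for house 4 is funk.
The pop fan is in house 1 (clue 2).
From clue 9, the folk fan must be in house 3.
So: house 1 = pop/orchid/lizard/garnet, house 2 = blues/tulip/bird/ruby, house 3 = folk/poppy/parrot/jade, house 4 = funk/daisy/hamster/diamond, house 5 = reggae/iris/fish/peridot.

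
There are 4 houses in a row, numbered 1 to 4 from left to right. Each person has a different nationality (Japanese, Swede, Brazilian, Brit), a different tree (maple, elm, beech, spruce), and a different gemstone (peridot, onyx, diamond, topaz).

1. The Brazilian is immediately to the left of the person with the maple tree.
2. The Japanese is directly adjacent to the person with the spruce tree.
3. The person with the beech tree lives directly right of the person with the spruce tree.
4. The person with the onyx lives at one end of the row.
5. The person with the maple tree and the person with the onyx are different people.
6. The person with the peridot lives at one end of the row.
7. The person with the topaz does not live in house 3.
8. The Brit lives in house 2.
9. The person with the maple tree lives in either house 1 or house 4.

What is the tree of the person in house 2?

The Brit is in house 2 (clue 8).
By clue 9, the person with the maple tree is in house 4.
So house 3 gets diamond for gemstone.
Clue 1: the Brazilian is in house 3.
Clue 3: the person with the beech tree is in house 3.
Clue 3 places the person with the spruce tree in house 2.
By clue 5, the person with the onyx is in house 1.
House 1 tree: only elm fits.
So house 2 gets topaz for gemstone.
House 4's gemstone must be peridot (nothing else left).
From clue 2, the Japanese must be in house 1.
That leaves Swede as the nationality for house 4.
So: house 1 = Japanese/elm/onyx, house 2 = Brit/spruce/topaz, house 3 = Brazilian/beech/diamond, house 4 = Swede/maple/peridot.

spruce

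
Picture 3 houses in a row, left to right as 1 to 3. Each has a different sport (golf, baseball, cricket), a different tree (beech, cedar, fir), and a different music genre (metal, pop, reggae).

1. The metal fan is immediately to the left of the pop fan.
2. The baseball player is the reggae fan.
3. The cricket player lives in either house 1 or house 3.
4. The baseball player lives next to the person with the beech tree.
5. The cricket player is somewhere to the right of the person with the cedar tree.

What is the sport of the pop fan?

The cricket player is in house 3 (clue 5).
So house 3 gets pop for music genre.
From clue 1, the metal fan must be in house 2.
That leaves reggae as the music genre for house 1.
From clue 2, the baseball player must be in house 1.
The person with the beech tree is in house 2 (clue 4).
That leaves golf as the sport for house 2.
House 1 tree: only cedar fits.
The only tree still possible for house 3 is fir.
So: house 1 = baseball/cedar/reggae, house 2 = golf/beech/metal, house 3 = cricket/fir/pop.

cricket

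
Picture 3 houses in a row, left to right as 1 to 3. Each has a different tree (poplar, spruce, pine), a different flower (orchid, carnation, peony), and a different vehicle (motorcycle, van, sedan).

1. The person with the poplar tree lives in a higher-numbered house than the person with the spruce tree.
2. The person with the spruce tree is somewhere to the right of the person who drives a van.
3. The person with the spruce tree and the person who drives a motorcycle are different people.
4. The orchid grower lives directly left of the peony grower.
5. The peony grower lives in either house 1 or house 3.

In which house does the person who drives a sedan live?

2

The person with the spruce tree is in house 2 (clue 2).
Clue 2: the person who drives a van is in house 1.
Clue 5: the peony grower is in house 3.
So house 1 gets pine for tree.
So house 3 gets poplar for tree.
House 2's vehicle must be sedan (nothing else left).
That leaves motorcycle as the vehicle for house 3.
By clue 4, the orchid grower is in house 2.
House 1's flower must be carnation (nothing else left).
So: house 1 = pine/carnation/van, house 2 = spruce/orchid/sedan, house 3 = poplar/peony/motorcycle.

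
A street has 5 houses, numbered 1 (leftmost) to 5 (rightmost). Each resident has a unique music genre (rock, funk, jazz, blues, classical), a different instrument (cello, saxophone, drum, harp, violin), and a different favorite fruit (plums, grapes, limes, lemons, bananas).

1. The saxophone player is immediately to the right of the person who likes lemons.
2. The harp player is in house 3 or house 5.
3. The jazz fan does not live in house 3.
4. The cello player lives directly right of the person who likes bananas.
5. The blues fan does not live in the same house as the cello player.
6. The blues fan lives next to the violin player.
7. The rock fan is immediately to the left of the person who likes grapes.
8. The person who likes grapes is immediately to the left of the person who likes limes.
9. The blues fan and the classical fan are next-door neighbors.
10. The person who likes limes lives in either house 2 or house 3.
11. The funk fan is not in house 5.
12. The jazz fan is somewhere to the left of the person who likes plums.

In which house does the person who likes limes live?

The person who likes limes is in house 3 (clue 10).
House 5 favorite fruit: only plums fits.
From clue 8, the person who likes grapes must be in house 2.
By clue 7, the rock fan is in house 1.
The jazz fan is narrowed to house 2 or 4; consider each.
Placing it in house 4 leads to a contradiction, so it's in house 2.
That leaves drum as the instrument for house 1.
House 4's instrument must be violin (nothing else left).
The classical fan is in house 4 (clue 9).
The only music genre still possible for house 5 is blues.
House 3's instrument must be harp (nothing else left).
Clue 5 places the cello player in house 2.
House 3 music genre: only funk fits.
House 5's instrument must be saxophone (nothing else left).
Clue 1: the person who likes lemons is in house 4.
The person who likes bananas is in house 1 (clue 4).
So: house 1 = rock/drum/bananas, house 2 = jazz/cello/grapes, house 3 = funk/harp/limes, house 4 = classical/violin/lemons, house 5 = blues/saxophone/plums.

3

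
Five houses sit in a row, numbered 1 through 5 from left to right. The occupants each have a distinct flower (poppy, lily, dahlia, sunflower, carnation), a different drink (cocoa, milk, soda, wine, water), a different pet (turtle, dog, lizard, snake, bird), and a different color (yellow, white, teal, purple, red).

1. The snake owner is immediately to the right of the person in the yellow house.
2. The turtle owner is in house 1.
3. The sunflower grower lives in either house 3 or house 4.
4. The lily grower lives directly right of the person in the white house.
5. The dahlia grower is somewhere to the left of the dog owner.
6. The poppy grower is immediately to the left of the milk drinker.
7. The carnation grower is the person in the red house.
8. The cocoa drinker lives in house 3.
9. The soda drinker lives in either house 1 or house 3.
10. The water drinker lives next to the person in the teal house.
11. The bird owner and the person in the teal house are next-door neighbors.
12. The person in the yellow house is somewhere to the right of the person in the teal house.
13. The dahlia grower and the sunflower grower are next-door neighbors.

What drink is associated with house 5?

wine

By clue 2, the turtle owner is in house 1.
By clue 8, the cocoa drinker is in house 3.
The only drink still possible for house 1 is soda.
The sunflower grower is narrowed to house 3 or 4; consider each.
Placing it in house 3 leads to a contradiction, so it's in house 4.
From clue 13, the dahlia grower must be in house 3.
By clue 6, the milk drinker is in house 2.
So house 1 gets poppy for flower.
House 4's drink must be water (nothing else left).
House 5's drink must be wine (nothing else left).
From clue 10, the person in the teal house must be in house 3.
From clue 12, the person in the yellow house must be in house 4.
House 1's color must be white (nothing else left).
From clue 1, the snake owner must be in house 5.
Clue 4 places the lily grower in house 2.
House 5 flower: only carnation fits.
So house 3 gets lizard for pet.
Clue 7 places the person in the red house in house 5.
House 2 pet: only bird fits.
House 4 pet: only dog fits.
So house 2 gets purple for color.
So: house 1 = poppy/soda/turtle/white, house 2 = lily/milk/bird/purple, house 3 = dahlia/cocoa/lizard/teal, house 4 = sunflower/water/dog/yellow, house 5 = carnation/wine/snake/red.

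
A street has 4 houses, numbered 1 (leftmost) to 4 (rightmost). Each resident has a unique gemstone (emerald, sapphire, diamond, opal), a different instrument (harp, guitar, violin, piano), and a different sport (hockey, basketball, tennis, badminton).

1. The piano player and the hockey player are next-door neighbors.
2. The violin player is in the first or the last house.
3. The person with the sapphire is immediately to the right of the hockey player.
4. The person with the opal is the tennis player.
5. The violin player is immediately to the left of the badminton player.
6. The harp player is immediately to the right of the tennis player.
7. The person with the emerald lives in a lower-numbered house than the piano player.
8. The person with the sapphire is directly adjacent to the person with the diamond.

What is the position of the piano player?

4

By clue 5, the violin player is in house 1.
The badminton player is in house 2 (clue 5).
The only sport still possible for house 4 is basketball.
So house 4 gets sapphire for gemstone.
So house 3 gets guitar for instrument.
From clue 3, the hockey player must be in house 3.
Clue 8 places the person with the diamond in house 3.
The only gemstone still possible for house 1 is opal.
House 2 gemstone: only emerald fits.
That leaves tennis as the sport for house 1.
The harp player is in house 2 (clue 6).
Clue 7 places the piano player in house 4.
So: house 1 = opal/violin/tennis, house 2 = emerald/harp/badminton, house 3 = diamond/guitar/hockey, house 4 = sapphire/piano/basketball.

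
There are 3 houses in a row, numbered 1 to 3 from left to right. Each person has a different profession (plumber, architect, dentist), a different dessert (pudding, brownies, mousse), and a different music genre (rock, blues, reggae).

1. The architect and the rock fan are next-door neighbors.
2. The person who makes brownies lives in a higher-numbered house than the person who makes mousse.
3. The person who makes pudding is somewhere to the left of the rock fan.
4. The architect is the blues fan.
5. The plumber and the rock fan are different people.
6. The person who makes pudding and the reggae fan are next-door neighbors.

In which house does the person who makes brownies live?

The only dessert still possible for house 3 is brownies.
The person who makes mousse is narrowed to house 1 or 2; consider each.
Placing it in house 2 leads to a contradiction, so it's in house 1.
So house 2 gets pudding for dessert.
By clue 3, the rock fan is in house 3.
The only music genre still possible for house 1 is reggae.
So house 2 gets blues for music genre.
The architect is in house 2 (clue 1).
That leaves dentist as the profession for house 3.
So house 1 gets plumber for profession.
So: house 1 = plumber/mousse/reggae, house 2 = architect/pudding/blues, house 3 = dentist/brownies/rock.

3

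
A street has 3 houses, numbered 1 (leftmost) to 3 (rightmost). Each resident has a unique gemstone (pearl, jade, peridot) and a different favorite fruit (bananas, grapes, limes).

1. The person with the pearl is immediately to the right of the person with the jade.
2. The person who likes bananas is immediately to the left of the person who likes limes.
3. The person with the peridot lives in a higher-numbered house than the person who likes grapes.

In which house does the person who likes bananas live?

2

So house 1 gets jade for gemstone.
The only favorite fruit still possible for house 3 is limes.
Clue 1: the person with the pearl is in house 2.
From clue 2, the person who likes bananas must be in house 2.
That leaves peridot as the gemstone for house 3.
That leaves grapes as the favorite fruit for house 1.
So: house 1 = jade/grapes, house 2 = pearl/bananas, house 3 = peridot/limes.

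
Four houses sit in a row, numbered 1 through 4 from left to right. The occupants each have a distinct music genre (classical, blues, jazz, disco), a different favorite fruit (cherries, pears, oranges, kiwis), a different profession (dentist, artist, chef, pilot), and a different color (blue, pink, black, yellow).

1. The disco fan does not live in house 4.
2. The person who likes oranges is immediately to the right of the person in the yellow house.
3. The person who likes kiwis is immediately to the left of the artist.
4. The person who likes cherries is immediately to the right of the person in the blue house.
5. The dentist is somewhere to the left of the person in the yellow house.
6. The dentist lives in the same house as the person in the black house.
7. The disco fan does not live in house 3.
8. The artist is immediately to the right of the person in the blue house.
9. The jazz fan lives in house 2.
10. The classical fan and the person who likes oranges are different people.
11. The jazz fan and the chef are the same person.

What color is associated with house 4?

The jazz fan is in house 2 (clue 9).
By clue 11, the chef is in house 2.
So house 1 gets disco for music genre.
So house 4 gets pink for color.
By clue 6, the person in the black house is in house 1.
That leaves pears as the favorite fruit for house 1.
That leaves dentist as the profession for house 1.
House 2 favorite fruit: only kiwis fits.
The artist is in house 3 (clue 3).
From clue 8, the person in the blue house must be in house 2.
House 4's profession must be pilot (nothing else left).
The only color still possible for house 3 is yellow.
By clue 2, the person who likes oranges is in house 4.
Clue 4 places the person who likes cherries in house 3.
From clue 10, the classical fan must be in house 3.
House 4 music genre: only blues fits.
So: house 1 = disco/pears/dentist/black, house 2 = jazz/kiwis/chef/blue, house 3 = classical/cherries/artist/yellow, house 4 = blues/oranges/pilot/pink.

pink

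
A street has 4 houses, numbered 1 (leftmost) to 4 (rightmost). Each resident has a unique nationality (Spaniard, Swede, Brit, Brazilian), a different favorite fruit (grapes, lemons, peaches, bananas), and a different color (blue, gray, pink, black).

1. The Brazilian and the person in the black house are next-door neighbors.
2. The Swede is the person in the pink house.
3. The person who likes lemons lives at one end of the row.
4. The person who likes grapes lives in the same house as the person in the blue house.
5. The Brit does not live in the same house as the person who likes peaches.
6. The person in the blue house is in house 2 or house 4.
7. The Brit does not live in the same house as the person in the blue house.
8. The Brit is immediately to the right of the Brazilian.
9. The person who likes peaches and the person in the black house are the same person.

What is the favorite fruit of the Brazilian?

grapes

The person who likes grapes is narrowed to house 2 or 4; consider each.
Placing it in house 4 leads to a contradiction, so it's in house 2.
From clue 4, the person in the blue house must be in house 2.
The Brazilian is narrowed to house 2 or 3; consider each.
Placing it in house 3 leads to a contradiction, so it's in house 2.
The Brit is in house 3 (clue 8).
Clue 5: the person who likes peaches is in house 1.
By clue 9, the person in the black house is in house 1.
The only favorite fruit still possible for house 3 is bananas.
House 4's favorite fruit must be lemons (nothing else left).
That leaves gray as the color for house 3.
House 4's color must be pink (nothing else left).
From clue 2, the Swede must be in house 4.
The only nationality still possible for house 1 is Spaniard.
So: house 1 = Spaniard/peaches/black, house 2 = Brazilian/grapes/blue, house 3 = Brit/bananas/gray, house 4 = Swede/lemons/pink.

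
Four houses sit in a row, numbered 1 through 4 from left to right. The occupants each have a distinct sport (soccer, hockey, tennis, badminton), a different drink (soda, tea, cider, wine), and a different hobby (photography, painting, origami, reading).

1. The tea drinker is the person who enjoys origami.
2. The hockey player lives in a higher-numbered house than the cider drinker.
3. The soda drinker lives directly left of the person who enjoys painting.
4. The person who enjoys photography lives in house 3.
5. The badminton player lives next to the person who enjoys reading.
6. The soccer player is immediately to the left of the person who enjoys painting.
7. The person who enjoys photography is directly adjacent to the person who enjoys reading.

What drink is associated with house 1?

Clue 4 places the person who enjoys photography in house 3.
House 1 hobby: only origami fits.
From clue 1, the tea drinker must be in house 1.
House 4's drink must be wine (nothing else left).
Clue 3: the person who enjoys painting is in house 4.
Clue 6: the soccer player is in house 3.
House 1's sport must be badminton (nothing else left).
That leaves tennis as the sport for house 2.
House 4 sport: only hockey fits.
House 2's drink must be cider (nothing else left).
That leaves soda as the drink for house 3.
That leaves reading as the hobby for house 2.
So: house 1 = badminton/tea/origami, house 2 = tennis/cider/reading, house 3 = soccer/soda/photography, house 4 = hockey/wine/painting.

tea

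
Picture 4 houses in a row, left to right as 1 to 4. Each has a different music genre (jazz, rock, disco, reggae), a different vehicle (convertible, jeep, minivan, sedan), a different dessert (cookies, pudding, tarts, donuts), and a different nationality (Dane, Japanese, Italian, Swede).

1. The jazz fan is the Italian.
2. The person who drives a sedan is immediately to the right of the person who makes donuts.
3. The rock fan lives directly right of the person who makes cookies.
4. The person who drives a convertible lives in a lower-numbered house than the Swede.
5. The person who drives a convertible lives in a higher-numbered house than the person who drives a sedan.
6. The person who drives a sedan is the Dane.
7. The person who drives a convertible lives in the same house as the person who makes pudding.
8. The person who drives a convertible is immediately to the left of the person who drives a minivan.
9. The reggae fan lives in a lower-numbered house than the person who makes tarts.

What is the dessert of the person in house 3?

pudding

By clue 5, the person who drives a convertible is in house 3.
Clue 5 places the person who drives a sedan in house 2.
Clue 6: the Dane is in house 2.
The person who makes pudding is in house 3 (clue 7).
From clue 8, the person who drives a minivan must be in house 4.
That leaves jeep as the vehicle for house 1.
House 4 dessert: only tarts fits.
The person who makes donuts is in house 1 (clue 2).
The Swede is in house 4 (clue 4).
That leaves cookies as the dessert for house 2.
Clue 3: the rock fan is in house 3.
That leaves disco as the music genre for house 4.
The Italian is in house 1 (clue 1).
House 1's music genre must be jazz (nothing else left).
That leaves reggae as the music genre for house 2.
So house 3 gets Japanese for nationality.
So: house 1 = jazz/jeep/donuts/Italian, house 2 = reggae/sedan/cookies/Dane, house 3 = rock/convertible/pudding/Japanese, house 4 = disco/minivan/tarts/Swede.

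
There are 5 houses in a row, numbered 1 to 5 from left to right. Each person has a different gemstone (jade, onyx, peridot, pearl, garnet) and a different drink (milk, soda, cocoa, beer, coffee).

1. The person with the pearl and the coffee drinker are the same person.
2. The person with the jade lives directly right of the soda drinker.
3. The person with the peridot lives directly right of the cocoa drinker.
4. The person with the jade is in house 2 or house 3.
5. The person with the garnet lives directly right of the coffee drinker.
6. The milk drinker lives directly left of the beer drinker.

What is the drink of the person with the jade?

cocoa

That leaves beer as the drink for house 5.
Clue 6 places the milk drinker in house 4.
That leaves onyx as the gemstone for house 5.
House 1's gemstone must be pearl (nothing else left).
Clue 1: the coffee drinker is in house 1.
From clue 5, the person with the garnet must be in house 2.
The only gemstone still possible for house 4 is peridot.
House 3's drink must be cocoa (nothing else left).
House 3 gemstone: only jade fits.
House 2's drink must be soda (nothing else left).
So: house 1 = pearl/coffee, house 2 = garnet/soda, house 3 = jade/cocoa, house 4 = peridot/milk, house 5 = onyx/beer.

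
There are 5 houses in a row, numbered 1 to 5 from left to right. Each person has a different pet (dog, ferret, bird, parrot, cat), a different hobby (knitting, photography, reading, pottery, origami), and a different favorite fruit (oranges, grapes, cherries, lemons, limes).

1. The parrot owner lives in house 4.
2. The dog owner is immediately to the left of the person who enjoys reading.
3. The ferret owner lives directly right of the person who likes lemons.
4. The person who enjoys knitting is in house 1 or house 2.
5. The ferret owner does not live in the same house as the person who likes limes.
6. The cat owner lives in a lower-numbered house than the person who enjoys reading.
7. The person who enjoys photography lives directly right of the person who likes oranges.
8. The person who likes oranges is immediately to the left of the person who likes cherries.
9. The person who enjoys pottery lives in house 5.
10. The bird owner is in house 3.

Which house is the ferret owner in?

Clue 1: the parrot owner is in house 4.
Clue 9: the person who enjoys pottery is in house 5.
The bird owner is in house 3 (clue 10).
House 5 pet: only ferret fits.
Clue 3 places the person who likes lemons in house 4.
So house 5 gets grapes for favorite fruit.
So house 4 gets origami for hobby.
House 1 hobby: only knitting fits.
The cat owner is narrowed to house 1 or 2; consider each.
Placing it in house 2 leads to a contradiction, so it's in house 1.
House 2's pet must be dog (nothing else left).
The person who enjoys reading is in house 3 (clue 2).
The only hobby still possible for house 2 is photography.
By clue 7, the person who likes oranges is in house 1.
The person who likes cherries is in house 2 (clue 8).
House 3's favorite fruit must be limes (nothing else left).
So: house 1 = cat/knitting/oranges, house 2 = dog/photography/cherries, house 3 = bird/reading/limes, house 4 = parrot/origami/lemons, house 5 = ferret/pottery/grapes.

5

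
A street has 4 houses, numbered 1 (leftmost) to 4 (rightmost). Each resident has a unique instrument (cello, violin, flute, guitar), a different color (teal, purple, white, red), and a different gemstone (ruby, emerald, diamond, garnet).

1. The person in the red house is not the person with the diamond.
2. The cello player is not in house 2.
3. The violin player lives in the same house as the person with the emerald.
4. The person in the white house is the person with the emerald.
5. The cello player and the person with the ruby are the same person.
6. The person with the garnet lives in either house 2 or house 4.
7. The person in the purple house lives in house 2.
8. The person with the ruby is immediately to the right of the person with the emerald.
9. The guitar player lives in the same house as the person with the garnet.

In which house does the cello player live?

By clue 7, the person in the purple house is in house 2.
That leaves diamond as the gemstone for house 1.
The person in the white house is in house 3 (clue 4).
By clue 4, the person with the emerald is in house 3.
Clue 8: the person with the ruby is in house 4.
House 1's instrument must be flute (nothing else left).
That leaves teal as the color for house 1.
The only color still possible for house 4 is red.
House 2 gemstone: only garnet fits.
From clue 3, the violin player must be in house 3.
Clue 5: the cello player is in house 4.
Clue 9: the guitar player is in house 2.
So: house 1 = flute/teal/diamond, house 2 = guitar/purple/garnet, house 3 = violin/white/emerald, house 4 = cello/red/ruby.

4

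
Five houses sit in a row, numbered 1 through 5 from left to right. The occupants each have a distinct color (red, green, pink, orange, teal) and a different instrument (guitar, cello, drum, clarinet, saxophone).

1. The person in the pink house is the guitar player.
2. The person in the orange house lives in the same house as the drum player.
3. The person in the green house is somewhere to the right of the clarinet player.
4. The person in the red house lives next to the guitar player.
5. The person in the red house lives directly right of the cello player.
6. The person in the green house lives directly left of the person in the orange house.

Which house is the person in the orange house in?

5

The person in the green house is narrowed to house 2 or 3 or 4; consider each.
Placing it in house 2 and house 3 leads to a contradiction, so it's in house 4.
By clue 6, the person in the orange house is in house 5.
Clue 2 places the drum player in house 5.
House 4 instrument: only saxophone fits.
The person in the red house is narrowed to house 2 or 3; consider each.
Placing it in house 3 leads to a contradiction, so it's in house 2.
From clue 5, the cello player must be in house 1.
The only instrument still possible for house 2 is clarinet.
House 3 instrument: only guitar fits.
By clue 1, the person in the pink house is in house 3.
The only color still possible for house 1 is teal.
So: house 1 = teal/cello, house 2 = red/clarinet, house 3 = pink/guitar, house 4 = green/saxophone, house 5 = orange/drum.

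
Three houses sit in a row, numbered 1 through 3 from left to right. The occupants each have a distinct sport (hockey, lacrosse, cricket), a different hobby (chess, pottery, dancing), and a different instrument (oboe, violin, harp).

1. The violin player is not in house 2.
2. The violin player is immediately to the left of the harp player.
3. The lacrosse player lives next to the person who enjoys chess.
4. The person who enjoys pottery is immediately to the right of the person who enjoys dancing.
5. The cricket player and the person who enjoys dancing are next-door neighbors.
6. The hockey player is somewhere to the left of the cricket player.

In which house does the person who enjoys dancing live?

2

By clue 2, the violin player is in house 1.
Clue 2 places the harp player in house 2.
So house 3 gets oboe for instrument.
The cricket player is narrowed to house 2 or 3; consider each.
Placing it in house 2 leads to a contradiction, so it's in house 3.
By clue 5, the person who enjoys dancing is in house 2.
The only hobby still possible for house 1 is chess.
That leaves pottery as the hobby for house 3.
By clue 3, the lacrosse player is in house 2.
The only sport still possible for house 1 is hockey.
So: house 1 = hockey/chess/violin, house 2 = lacrosse/dancing/harp, house 3 = cricket/pottery/oboe.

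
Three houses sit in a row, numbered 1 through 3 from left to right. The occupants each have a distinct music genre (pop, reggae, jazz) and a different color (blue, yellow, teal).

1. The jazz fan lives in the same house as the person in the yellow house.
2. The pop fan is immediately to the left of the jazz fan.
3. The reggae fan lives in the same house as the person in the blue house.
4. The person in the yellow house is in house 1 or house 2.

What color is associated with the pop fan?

teal

The jazz fan is in house 2 (clue 1).
The person in the yellow house is in house 2 (clue 1).
Clue 2: the pop fan is in house 1.
The only music genre still possible for house 3 is reggae.
Clue 3 places the person in the blue house in house 3.
House 1 color: only teal fits.
So: house 1 = pop/teal, house 2 = jazz/yellow, house 3 = reggae/blue.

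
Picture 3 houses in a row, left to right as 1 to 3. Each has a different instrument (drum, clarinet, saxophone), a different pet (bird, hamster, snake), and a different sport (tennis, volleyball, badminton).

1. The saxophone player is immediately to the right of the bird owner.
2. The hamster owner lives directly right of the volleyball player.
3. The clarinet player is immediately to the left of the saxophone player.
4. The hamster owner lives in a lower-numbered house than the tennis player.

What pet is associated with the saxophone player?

From clue 4, the hamster owner must be in house 2.
From clue 4, the tennis player must be in house 3.
House 3 pet: only snake fits.
From clue 1, the saxophone player must be in house 2.
From clue 2, the volleyball player must be in house 1.
By clue 3, the clarinet player is in house 1.
So house 3 gets drum for instrument.
House 1 pet: only bird fits.
That leaves badminton as the sport for house 2.
So: house 1 = clarinet/bird/volleyball, house 2 = saxophone/hamster/badminton, house 3 = drum/snake/tennis.

hamster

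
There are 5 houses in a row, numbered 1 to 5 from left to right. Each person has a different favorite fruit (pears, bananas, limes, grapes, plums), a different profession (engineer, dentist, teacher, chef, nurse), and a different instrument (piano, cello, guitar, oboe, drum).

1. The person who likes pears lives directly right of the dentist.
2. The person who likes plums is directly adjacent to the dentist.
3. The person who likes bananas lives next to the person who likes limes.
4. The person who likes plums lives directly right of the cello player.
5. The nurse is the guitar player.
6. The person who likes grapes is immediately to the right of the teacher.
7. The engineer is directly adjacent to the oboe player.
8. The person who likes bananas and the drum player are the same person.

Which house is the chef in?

The person who likes grapes is narrowed to house 2 or 3 or 4 or 5; consider each.
Placing it in house 2 and house 3 and house 5 leads to a contradiction, so it's in house 4.
By clue 6, the teacher is in house 3.
The person who likes bananas is narrowed to house 1 or 2 or 3; consider each.
Placing it in house 2 and house 3 leads to a contradiction, so it's in house 1.
The person who likes limes is in house 2 (clue 3).
Clue 8 places the drum player in house 1.
The person who likes pears is narrowed to house 3 or 5; consider each.
Placing it in house 3 leads to a contradiction, so it's in house 5.
Clue 1: the dentist is in house 4.
So house 3 gets plums for favorite fruit.
Clue 4: the cello player is in house 2.
So house 5 gets guitar for instrument.
By clue 5, the nurse is in house 5.
So house 1 gets chef for profession.
The only profession still possible for house 2 is engineer.
By clue 7, the oboe player is in house 3.
So house 4 gets piano for instrument.
So: house 1 = bananas/chef/drum, house 2 = limes/engineer/cello, house 3 = plums/teacher/oboe, house 4 = grapes/dentist/piano, house 5 = pears/nurse/guitar.

1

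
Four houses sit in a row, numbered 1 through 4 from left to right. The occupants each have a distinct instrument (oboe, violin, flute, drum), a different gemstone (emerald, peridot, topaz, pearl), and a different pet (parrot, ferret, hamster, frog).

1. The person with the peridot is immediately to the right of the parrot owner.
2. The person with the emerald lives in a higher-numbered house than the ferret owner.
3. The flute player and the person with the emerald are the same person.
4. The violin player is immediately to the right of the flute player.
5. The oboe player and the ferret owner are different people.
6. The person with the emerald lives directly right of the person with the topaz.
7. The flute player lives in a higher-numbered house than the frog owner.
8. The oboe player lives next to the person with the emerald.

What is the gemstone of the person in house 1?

pearl

House 4's pet must be hamster (nothing else left).
House 3's pet must be parrot (nothing else left).
By clue 1, the person with the peridot is in house 4.
The flute player is narrowed to house 2 or 3; consider each.
Placing it in house 2 leads to a contradiction, so it's in house 3.
Clue 3: the person with the emerald is in house 3.
Clue 4: the violin player is in house 4.
From clue 6, the person with the topaz must be in house 2.
House 1 instrument: only drum fits.
That leaves oboe as the instrument for house 2.
House 1 gemstone: only pearl fits.
Clue 5 places the ferret owner in house 1.
So house 2 gets frog for pet.
So: house 1 = drum/pearl/ferret, house 2 = oboe/topaz/frog, house 3 = flute/emerald/parrot, house 4 = violin/peridot/hamster.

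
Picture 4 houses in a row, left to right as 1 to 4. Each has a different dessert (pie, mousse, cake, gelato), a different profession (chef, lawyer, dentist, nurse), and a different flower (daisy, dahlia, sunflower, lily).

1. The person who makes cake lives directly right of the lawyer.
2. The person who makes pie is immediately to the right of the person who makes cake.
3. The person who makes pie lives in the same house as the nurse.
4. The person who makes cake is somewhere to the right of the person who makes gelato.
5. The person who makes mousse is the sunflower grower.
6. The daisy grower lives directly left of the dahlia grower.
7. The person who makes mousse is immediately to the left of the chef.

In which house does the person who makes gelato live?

1

So house 4 gets pie for dessert.
Clue 2: the person who makes cake is in house 3.
Clue 3: the nurse is in house 4.
The lawyer is in house 2 (clue 1).
That leaves dentist as the profession for house 1.
So house 3 gets chef for profession.
By clue 7, the person who makes mousse is in house 2.
That leaves gelato as the dessert for house 1.
From clue 5, the sunflower grower must be in house 2.
By clue 6, the daisy grower is in house 3.
Clue 6: the dahlia grower is in house 4.
House 1 flower: only lily fits.
So: house 1 = gelato/dentist/lily, house 2 = mousse/lawyer/sunflower, house 3 = cake/chef/daisy, house 4 = pie/nurse/dahlia.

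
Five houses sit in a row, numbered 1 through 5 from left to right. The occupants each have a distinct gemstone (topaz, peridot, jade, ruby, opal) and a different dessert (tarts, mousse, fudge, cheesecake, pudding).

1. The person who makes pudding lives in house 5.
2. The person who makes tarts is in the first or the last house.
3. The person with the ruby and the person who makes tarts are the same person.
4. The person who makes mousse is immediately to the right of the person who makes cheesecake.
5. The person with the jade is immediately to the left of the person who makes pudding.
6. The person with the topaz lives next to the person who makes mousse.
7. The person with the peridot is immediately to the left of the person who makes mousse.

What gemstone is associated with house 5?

Clue 1 places the person who makes pudding in house 5.
Clue 5 places the person with the jade in house 4.
From clue 3, the person with the ruby must be in house 1.
House 1's dessert must be tarts (nothing else left).
The person with the peridot is narrowed to house 2 or 3; consider each.
Placing it in house 2 leads to a contradiction, so it's in house 3.
From clue 7, the person who makes mousse must be in house 4.
From clue 4, the person who makes cheesecake must be in house 3.
Clue 6: the person with the topaz is in house 5.
That leaves opal as the gemstone for house 2.
House 2 dessert: only fudge fits.
So: house 1 = ruby/tarts, house 2 = opal/fudge, house 3 = peridot/cheesecake, house 4 = jade/mousse, house 5 = topaz/pudding.

topaz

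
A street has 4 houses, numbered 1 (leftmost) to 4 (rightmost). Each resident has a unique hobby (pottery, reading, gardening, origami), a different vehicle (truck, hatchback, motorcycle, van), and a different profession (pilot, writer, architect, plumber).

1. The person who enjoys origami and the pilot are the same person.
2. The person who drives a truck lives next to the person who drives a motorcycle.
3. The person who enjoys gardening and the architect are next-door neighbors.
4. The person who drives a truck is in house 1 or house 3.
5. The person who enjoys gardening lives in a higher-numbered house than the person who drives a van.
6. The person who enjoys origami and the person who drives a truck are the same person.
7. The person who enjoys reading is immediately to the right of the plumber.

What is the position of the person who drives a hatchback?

The person who enjoys origami is narrowed to house 1 or 3; consider each.
Placing it in house 3 leads to a contradiction, so it's in house 1.
Clue 1: the pilot is in house 1.
From clue 6, the person who drives a truck must be in house 1.
Clue 2: the person who drives a motorcycle is in house 2.
That leaves pottery as the hobby for house 2.
The only vehicle still possible for house 3 is van.
So house 4 gets hatchback for vehicle.
Clue 5: the person who enjoys gardening is in house 4.
The only hobby still possible for house 3 is reading.
Clue 3 places the architect in house 3.
Clue 7 places the plumber in house 2.
House 4's profession must be writer (nothing else left).
So: house 1 = origami/truck/pilot, house 2 = pottery/motorcycle/plumber, house 3 = reading/van/architect, house 4 = gardening/hatchback/writer.

4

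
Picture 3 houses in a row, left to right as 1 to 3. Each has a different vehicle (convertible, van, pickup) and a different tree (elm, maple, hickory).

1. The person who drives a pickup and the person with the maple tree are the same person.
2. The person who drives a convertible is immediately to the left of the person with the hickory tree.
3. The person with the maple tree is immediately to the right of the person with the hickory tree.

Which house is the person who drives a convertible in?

From clue 3, the person with the maple tree must be in house 3.
The person with the hickory tree is in house 2 (clue 3).
The only tree still possible for house 1 is elm.
The person who drives a pickup is in house 3 (clue 1).
The person who drives a convertible is in house 1 (clue 2).
House 2's vehicle must be van (nothing else left).
So: house 1 = convertible/elm, house 2 = van/hickory, house 3 = pickup/maple.

1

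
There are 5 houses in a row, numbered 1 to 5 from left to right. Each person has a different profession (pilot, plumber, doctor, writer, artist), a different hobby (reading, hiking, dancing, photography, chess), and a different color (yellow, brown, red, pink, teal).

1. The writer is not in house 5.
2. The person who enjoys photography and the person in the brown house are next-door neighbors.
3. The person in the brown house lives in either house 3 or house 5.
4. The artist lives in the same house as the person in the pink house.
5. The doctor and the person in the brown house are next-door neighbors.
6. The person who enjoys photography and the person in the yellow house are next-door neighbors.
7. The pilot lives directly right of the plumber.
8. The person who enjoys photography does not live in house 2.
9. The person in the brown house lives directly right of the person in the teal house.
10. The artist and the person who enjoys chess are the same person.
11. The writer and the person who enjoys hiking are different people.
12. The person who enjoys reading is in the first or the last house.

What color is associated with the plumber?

red

Clue 2 places the person who enjoys photography in house 4.
The doctor is narrowed to house 2 or 4; consider each.
Placing it in house 4 leads to a contradiction, so it's in house 2.
By clue 5, the person in the brown house is in house 3.
By clue 9, the person in the teal house is in house 2.
House 4's color must be red (nothing else left).
House 1's color must be pink (nothing else left).
That leaves yellow as the color for house 5.
By clue 4, the artist is in house 1.
Clue 10 places the person who enjoys chess in house 1.
That leaves pilot as the profession for house 5.
The plumber is in house 4 (clue 7).
The only profession still possible for house 3 is writer.
That leaves reading as the hobby for house 5.
From clue 11, the person who enjoys hiking must be in house 2.
The only hobby still possible for house 3 is dancing.
So: house 1 = artist/chess/pink, house 2 = doctor/hiking/teal, house 3 = writer/dancing/brown, house 4 = plumber/photography/red, house 5 = pilot/reading/yellow.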